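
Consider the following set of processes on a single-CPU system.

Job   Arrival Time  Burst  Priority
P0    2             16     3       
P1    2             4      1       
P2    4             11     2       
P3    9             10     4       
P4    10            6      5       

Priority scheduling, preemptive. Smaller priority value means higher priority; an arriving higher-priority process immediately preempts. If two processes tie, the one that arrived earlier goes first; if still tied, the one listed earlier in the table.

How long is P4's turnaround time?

39

Timeline: | idle 0-2 | P1 2-6 | P2 6-17 | P0 17-33 | P3 33-43 | P4 43-49 |
Completion: P0=33  P1=6  P2=17  P3=43  P4=49
Turnaround (C−A): P0=31  P1=4  P2=13  P3=34  P4=39
Turnaround(P4) = completion − arrival = 49 − 10 = 39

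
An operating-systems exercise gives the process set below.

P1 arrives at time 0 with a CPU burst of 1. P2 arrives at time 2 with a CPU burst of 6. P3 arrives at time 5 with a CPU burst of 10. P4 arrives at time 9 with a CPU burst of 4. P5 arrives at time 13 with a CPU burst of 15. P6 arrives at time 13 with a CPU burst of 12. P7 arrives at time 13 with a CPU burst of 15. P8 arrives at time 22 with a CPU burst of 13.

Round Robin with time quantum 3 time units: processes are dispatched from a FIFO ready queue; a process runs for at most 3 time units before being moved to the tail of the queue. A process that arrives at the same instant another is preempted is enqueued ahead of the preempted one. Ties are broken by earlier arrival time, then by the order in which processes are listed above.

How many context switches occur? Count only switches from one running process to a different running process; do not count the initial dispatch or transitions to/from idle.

26

Schedule: | P1 0-1 | idle 1-2 | P2 2-5 | P3 5-8 | P2 8-11 | P3 11-14 | P4 14-17 | P5 17-20 | P6 20-23 | P7 23-26 | P3 26-29 | P4 29-30 | P5 30-33 | P8 33-36 | P6 36-39 | P7 39-42 | P3 42-43 | P5 43-46 | P8 46-49 | P6 49-52 | P7 52-55 | P5 55-58 | P8 58-61 | P6 61-64 | P7 64-67 | P5 67-70 | P8 70-73 | P7 73-76 | P8 76-77 |
Completion: P1=1  P2=11  P3=43  P4=30  P5=70  P6=64  P7=76  P8=77
Turnaround (C−A): P1=1  P2=9  P3=38  P4=21  P5=57  P6=51  P7=63  P8=55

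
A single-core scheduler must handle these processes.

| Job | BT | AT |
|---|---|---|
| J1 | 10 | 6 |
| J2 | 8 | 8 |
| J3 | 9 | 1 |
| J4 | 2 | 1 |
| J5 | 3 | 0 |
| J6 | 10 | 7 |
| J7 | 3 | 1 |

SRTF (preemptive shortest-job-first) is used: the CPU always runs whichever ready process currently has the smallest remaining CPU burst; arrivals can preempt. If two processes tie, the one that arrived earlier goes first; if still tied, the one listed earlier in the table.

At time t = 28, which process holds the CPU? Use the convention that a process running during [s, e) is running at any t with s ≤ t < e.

J1

Timeline: | J5 0-3 | J4 3-5 | J7 5-8 | J2 8-16 | J3 16-25 | J1 25-35 | J6 35-45 |
Completion: J1=35  J2=16  J3=25  J4=5  J5=3  J6=45  J7=8
Turnaround (C−A): J1=29  J2=8  J3=24  J4=4  J5=3  J6=38  J7=7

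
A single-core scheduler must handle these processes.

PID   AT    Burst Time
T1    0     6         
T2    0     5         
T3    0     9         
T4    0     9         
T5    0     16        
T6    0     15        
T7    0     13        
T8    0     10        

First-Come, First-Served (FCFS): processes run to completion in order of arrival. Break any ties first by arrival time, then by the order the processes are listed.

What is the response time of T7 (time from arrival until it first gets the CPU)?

Timeline: | T1 0-6 | T2 6-11 | T3 11-20 | T4 20-29 | T5 29-45 | T6 45-60 | T7 60-73 | T8 73-83 |
Completion: T1=6  T2=11  T3=20  T4=29  T5=45  T6=60  T7=73  T8=83
Turnaround (C−A): T1=6  T2=11  T3=20  T4=29  T5=45  T6=60  T7=73  T8=83
Response(T7) = first start − arrival = 60 − 0 = 60

60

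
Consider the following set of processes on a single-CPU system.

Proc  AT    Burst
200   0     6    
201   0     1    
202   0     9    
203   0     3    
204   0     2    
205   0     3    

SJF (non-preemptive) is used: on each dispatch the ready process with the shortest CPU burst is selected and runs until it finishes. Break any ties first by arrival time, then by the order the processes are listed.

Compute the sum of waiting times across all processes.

34

Gantt: | 201 0-1 | 204 1-3 | 203 3-6 | 205 6-9 | 200 9-15 | 202 15-24 |
Completion: 200=15  201=1  202=24  203=6  204=3  205=9
Turnaround (C−A): 200=15  201=1  202=24  203=6  204=3  205=9
Waiting = turnaround − burst: 200=9, 201=0, 202=15, 203=3, 204=1, 205=6
Total waiting = 9 + 0 + 15 + 3 + 1 + 6 = 34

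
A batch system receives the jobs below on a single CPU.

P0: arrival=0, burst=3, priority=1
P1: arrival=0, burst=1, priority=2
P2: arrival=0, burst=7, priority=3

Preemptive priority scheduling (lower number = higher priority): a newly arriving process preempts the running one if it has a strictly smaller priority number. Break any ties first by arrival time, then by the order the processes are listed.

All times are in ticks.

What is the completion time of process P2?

11

Gantt: | P0 0-3 | P1 3-4 | P2 4-11 |
Completion: P0=3  P1=4  P2=11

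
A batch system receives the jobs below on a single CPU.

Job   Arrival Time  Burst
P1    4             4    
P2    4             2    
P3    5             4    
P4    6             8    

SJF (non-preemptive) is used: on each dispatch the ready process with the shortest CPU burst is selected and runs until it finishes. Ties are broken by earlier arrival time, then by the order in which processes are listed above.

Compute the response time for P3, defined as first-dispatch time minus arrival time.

5

Timeline: | idle 0-4 | P2 4-6 | P1 6-10 | P3 10-14 | P4 14-22 |
Completion: P1=10  P2=6  P3=14  P4=22
Turnaround (C−A): P1=6  P2=2  P3=9  P4=16
Response(P3) = first start − arrival = 10 − 5 = 5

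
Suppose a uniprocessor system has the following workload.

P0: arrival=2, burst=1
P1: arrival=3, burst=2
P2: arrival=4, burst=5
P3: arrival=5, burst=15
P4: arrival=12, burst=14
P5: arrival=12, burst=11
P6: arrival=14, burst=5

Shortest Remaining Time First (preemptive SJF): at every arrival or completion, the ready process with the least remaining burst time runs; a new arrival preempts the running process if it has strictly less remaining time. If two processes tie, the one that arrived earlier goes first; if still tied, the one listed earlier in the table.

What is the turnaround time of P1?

2

Schedule: | idle 0-2 | P0 2-3 | P1 3-5 | P2 5-10 | P3 10-12 | P5 12-14 | P6 14-19 | P5 19-28 | P3 28-41 | P4 41-55 |
Completion: P0=3  P1=5  P2=10  P3=41  P4=55  P5=28  P6=19
Turnaround (C−A): P0=1  P1=2  P2=6  P3=36  P4=43  P5=16  P6=5
Turnaround(P1) = completion − arrival = 5 − 3 = 2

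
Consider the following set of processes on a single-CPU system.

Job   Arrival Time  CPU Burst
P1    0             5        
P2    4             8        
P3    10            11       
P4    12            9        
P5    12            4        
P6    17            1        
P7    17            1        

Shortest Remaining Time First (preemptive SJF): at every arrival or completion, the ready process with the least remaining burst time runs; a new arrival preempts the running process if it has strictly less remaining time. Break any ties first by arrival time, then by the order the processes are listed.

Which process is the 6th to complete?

Gantt: | P1 0-5 | P2 5-13 | P5 13-17 | P6 17-18 | P7 18-19 | P4 19-28 | P3 28-39 |
Completion: P1=5  P2=13  P3=39  P4=28  P5=17  P6=18  P7=19
Turnaround (C−A): P1=5  P2=9  P3=29  P4=16  P5=5  P6=1  P7=2
Finish order: P1 → P2 → P5 → P6 → P7 → P4 → P3

P4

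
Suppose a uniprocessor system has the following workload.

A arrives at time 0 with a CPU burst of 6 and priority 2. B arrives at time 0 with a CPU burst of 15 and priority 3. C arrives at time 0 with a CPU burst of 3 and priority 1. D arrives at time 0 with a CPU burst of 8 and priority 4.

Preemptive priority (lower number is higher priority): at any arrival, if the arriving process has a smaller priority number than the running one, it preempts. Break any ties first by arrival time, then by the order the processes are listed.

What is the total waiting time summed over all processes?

Schedule: | C 0-3 | A 3-9 | B 9-24 | D 24-32 |
Completion: A=9  B=24  C=3  D=32
Turnaround (C−A): A=9  B=24  C=3  D=32
Waiting = turnaround − burst: A=3, B=9, C=0, D=24
Total waiting = 3 + 9 + 0 + 24 = 36

36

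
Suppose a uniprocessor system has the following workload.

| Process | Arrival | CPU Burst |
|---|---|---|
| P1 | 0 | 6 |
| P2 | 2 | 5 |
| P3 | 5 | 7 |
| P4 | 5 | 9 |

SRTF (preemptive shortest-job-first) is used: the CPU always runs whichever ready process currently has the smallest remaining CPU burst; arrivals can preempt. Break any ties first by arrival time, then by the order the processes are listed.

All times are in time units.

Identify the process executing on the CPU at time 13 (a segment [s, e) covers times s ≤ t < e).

Timeline: | P1 0-6 | P2 6-11 | P3 11-18 | P4 18-27 |
Completion: P1=6  P2=11  P3=18  P4=27

P3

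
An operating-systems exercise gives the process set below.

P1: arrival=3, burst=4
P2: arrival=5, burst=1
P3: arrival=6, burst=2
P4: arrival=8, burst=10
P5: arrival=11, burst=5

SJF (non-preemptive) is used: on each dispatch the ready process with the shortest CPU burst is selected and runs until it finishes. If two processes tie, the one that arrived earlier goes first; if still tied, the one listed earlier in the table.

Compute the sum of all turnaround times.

Schedule: | idle 0-3 | P1 3-7 | P2 7-8 | P3 8-10 | P4 10-20 | P5 20-25 |
Completion: P1=7  P2=8  P3=10  P4=20  P5=25
Turnaround = completion − arrival: P1=4, P2=3, P3=4, P4=12, P5=14
Total turnaround = 4 + 3 + 4 + 12 + 14 = 37

37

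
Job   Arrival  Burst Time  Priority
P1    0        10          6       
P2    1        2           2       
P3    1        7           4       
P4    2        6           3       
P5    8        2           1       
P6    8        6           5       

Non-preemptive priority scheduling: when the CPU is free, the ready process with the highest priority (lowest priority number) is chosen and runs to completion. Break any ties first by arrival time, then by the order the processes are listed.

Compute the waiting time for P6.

19

Timeline: | P1 0-10 | P5 10-12 | P2 12-14 | P4 14-20 | P3 20-27 | P6 27-33 |
Completion: P1=10  P2=14  P3=27  P4=20  P5=12  P6=33
Turnaround (C−A): P1=10  P2=13  P3=26  P4=18  P5=4  P6=25
Waiting(P6) = turnaround − burst = 25 − 6 = 19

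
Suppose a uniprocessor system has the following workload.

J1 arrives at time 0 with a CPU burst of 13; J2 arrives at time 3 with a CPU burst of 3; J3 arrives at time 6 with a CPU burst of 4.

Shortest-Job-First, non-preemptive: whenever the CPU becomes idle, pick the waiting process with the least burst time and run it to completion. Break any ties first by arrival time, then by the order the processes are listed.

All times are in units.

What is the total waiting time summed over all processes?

20

Timeline: | J1 0-13 | J2 13-16 | J3 16-20 |
Completion: J1=13  J2=16  J3=20
Turnaround (C−A): J1=13  J2=13  J3=14
Waiting = turnaround − burst: J1=0, J2=10, J3=10
Total waiting = 0 + 10 + 10 = 20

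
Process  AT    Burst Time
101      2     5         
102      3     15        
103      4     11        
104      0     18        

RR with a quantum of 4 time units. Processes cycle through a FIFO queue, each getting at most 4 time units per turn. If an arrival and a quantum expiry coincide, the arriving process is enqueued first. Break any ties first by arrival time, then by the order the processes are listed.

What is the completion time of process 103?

Gantt: | 104 0-4 | 101 4-8 | 102 8-12 | 103 12-16 | 104 16-20 | 101 20-21 | 102 21-25 | 103 25-29 | 104 29-33 | 102 33-37 | 103 37-40 | 104 40-44 | 102 44-47 | 104 47-49 |
Completion: 101=21  102=47  103=40  104=49

40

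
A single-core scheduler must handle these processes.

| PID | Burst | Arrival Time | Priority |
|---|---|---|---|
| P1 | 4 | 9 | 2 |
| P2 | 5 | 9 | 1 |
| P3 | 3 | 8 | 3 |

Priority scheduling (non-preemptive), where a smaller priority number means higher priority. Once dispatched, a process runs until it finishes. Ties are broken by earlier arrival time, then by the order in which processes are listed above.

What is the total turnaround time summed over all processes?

21

Gantt: | idle 0-8 | P3 8-11 | P2 11-16 | P1 16-20 |
Completion: P1=20  P2=16  P3=11
Turnaround = completion − arrival: P1=11, P2=7, P3=3
Total turnaround = 11 + 7 + 3 = 21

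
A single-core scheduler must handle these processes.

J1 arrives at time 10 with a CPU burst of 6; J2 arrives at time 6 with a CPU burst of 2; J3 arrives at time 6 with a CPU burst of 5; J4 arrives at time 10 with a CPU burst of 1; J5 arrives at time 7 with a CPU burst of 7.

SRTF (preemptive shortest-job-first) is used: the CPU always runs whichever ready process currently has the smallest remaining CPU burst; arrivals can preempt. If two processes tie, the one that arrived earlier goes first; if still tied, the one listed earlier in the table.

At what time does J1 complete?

Timeline: | idle 0-6 | J2 6-8 | J3 8-10 | J4 10-11 | J3 11-14 | J1 14-20 | J5 20-27 |
Completion: J1=20  J2=8  J3=14  J4=11  J5=27
Turnaround (C−A): J1=10  J2=2  J3=8  J4=1  J5=20

20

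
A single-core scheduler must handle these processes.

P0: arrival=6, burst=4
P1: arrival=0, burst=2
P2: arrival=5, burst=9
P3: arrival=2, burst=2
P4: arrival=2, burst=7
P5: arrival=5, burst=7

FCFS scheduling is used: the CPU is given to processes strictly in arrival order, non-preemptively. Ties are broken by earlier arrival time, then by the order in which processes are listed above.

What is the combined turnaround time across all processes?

Gantt: | P1 0-2 | P3 2-4 | P4 4-11 | P2 11-20 | P5 20-27 | P0 27-31 |
Completion: P0=31  P1=2  P2=20  P3=4  P4=11  P5=27
Turnaround (C−A): P0=25  P1=2  P2=15  P3=2  P4=9  P5=22
Turnaround = completion − arrival: P0=25, P1=2, P2=15, P3=2, P4=9, P5=22
Total turnaround = 25 + 2 + 15 + 2 + 9 + 22 = 75

75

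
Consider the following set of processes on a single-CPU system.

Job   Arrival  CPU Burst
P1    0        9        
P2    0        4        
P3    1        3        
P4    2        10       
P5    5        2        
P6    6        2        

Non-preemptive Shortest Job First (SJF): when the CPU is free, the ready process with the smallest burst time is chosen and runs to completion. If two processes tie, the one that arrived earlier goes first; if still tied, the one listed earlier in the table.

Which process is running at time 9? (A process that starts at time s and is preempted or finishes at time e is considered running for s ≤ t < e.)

P6

Gantt: | P2 0-4 | P3 4-7 | P5 7-9 | P6 9-11 | P1 11-20 | P4 20-30 |
Completion: P1=20  P2=4  P3=7  P4=30  P5=9  P6=11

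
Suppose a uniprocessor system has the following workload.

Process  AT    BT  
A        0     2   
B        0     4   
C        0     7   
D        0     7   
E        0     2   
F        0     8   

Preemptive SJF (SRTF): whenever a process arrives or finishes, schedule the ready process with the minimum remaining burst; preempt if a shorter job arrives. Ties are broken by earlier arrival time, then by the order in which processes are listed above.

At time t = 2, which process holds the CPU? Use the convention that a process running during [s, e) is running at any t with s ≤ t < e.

E

Schedule: | A 0-2 | E 2-4 | B 4-8 | C 8-15 | D 15-22 | F 22-30 |
Completion: A=2  B=8  C=15  D=22  E=4  F=30
Turnaround (C−A): A=2  B=8  C=15  D=22  E=4  F=30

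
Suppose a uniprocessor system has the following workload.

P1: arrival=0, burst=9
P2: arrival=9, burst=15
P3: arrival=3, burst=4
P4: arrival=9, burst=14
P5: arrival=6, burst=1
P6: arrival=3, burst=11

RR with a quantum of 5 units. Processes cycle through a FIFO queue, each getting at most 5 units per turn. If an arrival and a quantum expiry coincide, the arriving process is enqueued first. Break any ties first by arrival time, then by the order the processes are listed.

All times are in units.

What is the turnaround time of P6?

42

Schedule: | P1 0-5 | P3 5-9 | P6 9-14 | P1 14-18 | P5 18-19 | P2 19-24 | P4 24-29 | P6 29-34 | P2 34-39 | P4 39-44 | P6 44-45 | P2 45-50 | P4 50-54 |
Completion: P1=18  P2=50  P3=9  P4=54  P5=19  P6=45
Turnaround (C−A): P1=18  P2=41  P3=6  P4=45  P5=13  P6=42
Turnaround(P6) = completion − arrival = 45 − 3 = 42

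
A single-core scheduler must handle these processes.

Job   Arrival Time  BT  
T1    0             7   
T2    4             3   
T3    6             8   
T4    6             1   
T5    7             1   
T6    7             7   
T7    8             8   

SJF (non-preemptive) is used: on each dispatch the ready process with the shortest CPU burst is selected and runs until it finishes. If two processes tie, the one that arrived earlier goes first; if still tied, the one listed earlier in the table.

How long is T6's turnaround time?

12

Timeline: | T1 0-7 | T4 7-8 | T5 8-9 | T2 9-12 | T6 12-19 | T3 19-27 | T7 27-35 |
Completion: T1=7  T2=12  T3=27  T4=8  T5=9  T6=19  T7=35
Turnaround (C−A): T1=7  T2=8  T3=21  T4=2  T5=2  T6=12  T7=27
Turnaround(T6) = completion − arrival = 19 − 7 = 12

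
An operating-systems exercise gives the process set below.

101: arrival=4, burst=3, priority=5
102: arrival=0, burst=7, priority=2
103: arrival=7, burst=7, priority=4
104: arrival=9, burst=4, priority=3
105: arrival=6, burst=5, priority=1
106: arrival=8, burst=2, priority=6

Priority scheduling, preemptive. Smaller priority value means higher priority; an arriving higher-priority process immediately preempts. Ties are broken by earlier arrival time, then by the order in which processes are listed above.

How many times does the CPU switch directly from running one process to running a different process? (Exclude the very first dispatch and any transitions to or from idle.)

Schedule: | 102 0-6 | 105 6-11 | 102 11-12 | 104 12-16 | 103 16-23 | 101 23-26 | 106 26-28 |
Completion: 101=26  102=12  103=23  104=16  105=11  106=28
Turnaround (C−A): 101=22  102=12  103=16  104=7  105=5  106=20

6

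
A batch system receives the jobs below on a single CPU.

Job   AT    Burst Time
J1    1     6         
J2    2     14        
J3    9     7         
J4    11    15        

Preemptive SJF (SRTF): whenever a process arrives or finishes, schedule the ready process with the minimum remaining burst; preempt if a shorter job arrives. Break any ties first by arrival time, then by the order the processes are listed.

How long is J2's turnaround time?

Gantt: | idle 0-1 | J1 1-7 | J2 7-9 | J3 9-16 | J2 16-28 | J4 28-43 |
Completion: J1=7  J2=28  J3=16  J4=43
Turnaround(J2) = completion − arrival = 28 − 2 = 26

26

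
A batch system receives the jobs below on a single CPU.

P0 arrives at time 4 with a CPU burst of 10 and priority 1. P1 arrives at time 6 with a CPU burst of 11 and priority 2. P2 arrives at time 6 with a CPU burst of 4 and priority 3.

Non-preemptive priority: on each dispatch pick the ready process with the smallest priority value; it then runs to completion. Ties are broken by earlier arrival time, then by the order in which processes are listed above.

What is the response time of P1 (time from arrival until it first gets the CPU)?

Gantt: | idle 0-4 | P0 4-14 | P1 14-25 | P2 25-29 |
Completion: P0=14  P1=25  P2=29
Response(P1) = first start − arrival = 14 − 6 = 8

8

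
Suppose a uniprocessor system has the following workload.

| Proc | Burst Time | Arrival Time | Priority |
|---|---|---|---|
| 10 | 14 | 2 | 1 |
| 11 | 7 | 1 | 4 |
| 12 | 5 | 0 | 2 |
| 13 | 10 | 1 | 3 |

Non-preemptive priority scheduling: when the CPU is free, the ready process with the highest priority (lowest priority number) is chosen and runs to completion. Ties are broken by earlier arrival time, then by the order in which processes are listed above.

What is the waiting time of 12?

0

Schedule: | 12 0-5 | 10 5-19 | 13 19-29 | 11 29-36 |
Completion: 10=19  11=36  12=5  13=29
Turnaround (C−A): 10=17  11=35  12=5  13=28
Waiting(12) = turnaround − burst = 5 − 5 = 0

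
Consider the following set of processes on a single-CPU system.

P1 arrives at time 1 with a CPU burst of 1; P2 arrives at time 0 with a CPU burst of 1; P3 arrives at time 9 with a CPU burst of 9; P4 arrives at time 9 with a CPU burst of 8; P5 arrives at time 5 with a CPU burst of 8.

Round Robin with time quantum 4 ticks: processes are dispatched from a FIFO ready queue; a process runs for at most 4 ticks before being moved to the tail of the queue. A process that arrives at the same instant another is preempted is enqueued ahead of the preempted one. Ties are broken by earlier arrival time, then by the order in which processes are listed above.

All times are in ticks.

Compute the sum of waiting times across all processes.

32

Timeline: | P2 0-1 | P1 1-2 | idle 2-5 | P5 5-9 | P3 9-13 | P4 13-17 | P5 17-21 | P3 21-25 | P4 25-29 | P3 29-30 |
Completion: P1=2  P2=1  P3=30  P4=29  P5=21
Turnaround (C−A): P1=1  P2=1  P3=21  P4=20  P5=16
Waiting = turnaround − burst: P1=0, P2=0, P3=12, P4=12, P5=8
Total waiting = 0 + 0 + 12 + 12 + 8 = 32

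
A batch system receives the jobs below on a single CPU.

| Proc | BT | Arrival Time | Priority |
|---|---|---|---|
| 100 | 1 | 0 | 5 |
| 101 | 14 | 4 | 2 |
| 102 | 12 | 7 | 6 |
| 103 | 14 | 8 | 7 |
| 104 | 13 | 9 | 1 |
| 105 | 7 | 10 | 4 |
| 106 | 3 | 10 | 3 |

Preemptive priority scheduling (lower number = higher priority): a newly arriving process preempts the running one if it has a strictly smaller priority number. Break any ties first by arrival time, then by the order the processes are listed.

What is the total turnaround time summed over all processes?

Gantt: | 100 0-1 | idle 1-4 | 101 4-9 | 104 9-22 | 101 22-31 | 106 31-34 | 105 34-41 | 102 41-53 | 103 53-67 |
Completion: 100=1  101=31  102=53  103=67  104=22  105=41  106=34
Turnaround = completion − arrival: 100=1, 101=27, 102=46, 103=59, 104=13, 105=31, 106=24
Total turnaround = 1 + 27 + 46 + 59 + 13 + 31 + 24 = 201

201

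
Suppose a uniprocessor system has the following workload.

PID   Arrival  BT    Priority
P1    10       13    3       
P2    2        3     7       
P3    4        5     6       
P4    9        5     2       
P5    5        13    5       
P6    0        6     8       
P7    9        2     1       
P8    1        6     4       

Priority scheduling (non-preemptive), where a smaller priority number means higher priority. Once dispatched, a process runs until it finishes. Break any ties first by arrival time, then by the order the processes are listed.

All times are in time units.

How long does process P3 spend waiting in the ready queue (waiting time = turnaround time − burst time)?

41

Gantt: | P6 0-6 | P8 6-12 | P7 12-14 | P4 14-19 | P1 19-32 | P5 32-45 | P3 45-50 | P2 50-53 |
Completion: P1=32  P2=53  P3=50  P4=19  P5=45  P6=6  P7=14  P8=12
Waiting(P3) = turnaround − burst = 46 − 5 = 41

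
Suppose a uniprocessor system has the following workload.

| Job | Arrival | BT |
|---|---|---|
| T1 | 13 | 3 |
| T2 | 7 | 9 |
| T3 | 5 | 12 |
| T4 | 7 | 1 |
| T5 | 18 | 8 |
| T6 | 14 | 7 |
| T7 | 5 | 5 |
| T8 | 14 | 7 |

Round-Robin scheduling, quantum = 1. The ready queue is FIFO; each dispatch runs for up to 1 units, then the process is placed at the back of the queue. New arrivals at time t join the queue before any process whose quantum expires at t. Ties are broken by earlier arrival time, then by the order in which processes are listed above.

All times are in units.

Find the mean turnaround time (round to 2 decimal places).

31.38

Schedule: | idle 0-5 | T3 5-6 | T7 6-7 | T3 7-8 | T2 8-9 | T4 9-10 | T7 10-11 | T3 11-12 | T2 12-13 | T7 13-14 | T3 14-15 | T1 15-16 | T2 16-17 | T6 17-18 | T8 18-19 | T7 19-20 | T3 20-21 | T1 21-22 | T2 22-23 | T5 23-24 | T6 24-25 | T8 25-26 | T7 26-27 | T3 27-28 | T1 28-29 | T2 29-30 | T5 30-31 | T6 31-32 | T8 32-33 | T3 33-34 | T2 34-35 | T5 35-36 | T6 36-37 | T8 37-38 | T3 38-39 | T2 39-40 | T5 40-41 | T6 41-42 | T8 42-43 | T3 43-44 | T2 44-45 | T5 45-46 | T6 46-47 | T8 47-48 | T3 48-49 | T2 49-50 | T5 50-51 | T6 51-52 | T8 52-53 | T3 53-54 | T5 54-55 | T3 55-56 | T5 56-57 |
Completion: T1=29  T2=50  T3=56  T4=10  T5=57  T6=52  T7=27  T8=53
Turnaround (C−A): T1=16  T2=43  T3=51  T4=3  T5=39  T6=38  T7=22  T8=39
Turnaround times: T1=16, T2=43, T3=51, T4=3, T5=39, T6=38, T7=22, T8=39
Average turnaround = (16+43+51+3+39+38+22+39) / 8 = 251/8 = 31.38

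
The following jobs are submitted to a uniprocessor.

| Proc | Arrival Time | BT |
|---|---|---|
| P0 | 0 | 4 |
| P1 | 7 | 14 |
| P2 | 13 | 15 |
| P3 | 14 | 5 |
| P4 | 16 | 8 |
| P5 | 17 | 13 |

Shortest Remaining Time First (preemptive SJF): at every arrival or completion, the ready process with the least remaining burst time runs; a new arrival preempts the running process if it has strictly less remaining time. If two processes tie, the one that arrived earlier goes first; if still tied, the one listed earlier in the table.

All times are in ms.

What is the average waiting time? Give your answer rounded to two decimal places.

11.00

Schedule: | P0 0-4 | idle 4-7 | P1 7-14 | P3 14-19 | P1 19-26 | P4 26-34 | P5 34-47 | P2 47-62 |
Completion: P0=4  P1=26  P2=62  P3=19  P4=34  P5=47
Waiting times: P0=0, P1=5, P2=34, P3=0, P4=10, P5=17
Average waiting = (0+5+34+0+10+17) / 6 = 66/6 = 11.00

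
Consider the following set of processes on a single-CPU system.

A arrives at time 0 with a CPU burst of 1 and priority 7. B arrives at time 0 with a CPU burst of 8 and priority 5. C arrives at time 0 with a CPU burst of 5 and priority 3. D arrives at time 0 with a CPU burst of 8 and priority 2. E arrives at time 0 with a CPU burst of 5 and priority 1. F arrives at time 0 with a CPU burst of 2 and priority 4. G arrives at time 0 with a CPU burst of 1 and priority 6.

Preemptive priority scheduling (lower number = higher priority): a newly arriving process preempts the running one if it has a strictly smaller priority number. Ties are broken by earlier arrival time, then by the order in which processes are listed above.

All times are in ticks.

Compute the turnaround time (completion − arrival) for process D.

13

Schedule: | E 0-5 | D 5-13 | C 13-18 | F 18-20 | B 20-28 | G 28-29 | A 29-30 |
Completion: A=30  B=28  C=18  D=13  E=5  F=20  G=29
Turnaround(D) = completion − arrival = 13 − 0 = 13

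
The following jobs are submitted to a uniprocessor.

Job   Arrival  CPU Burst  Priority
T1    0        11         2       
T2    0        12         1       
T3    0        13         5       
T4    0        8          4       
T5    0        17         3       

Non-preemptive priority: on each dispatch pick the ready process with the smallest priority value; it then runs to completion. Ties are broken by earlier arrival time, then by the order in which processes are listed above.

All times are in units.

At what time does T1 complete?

23

Gantt: | T2 0-12 | T1 12-23 | T5 23-40 | T4 40-48 | T3 48-61 |
Completion: T1=23  T2=12  T3=61  T4=48  T5=40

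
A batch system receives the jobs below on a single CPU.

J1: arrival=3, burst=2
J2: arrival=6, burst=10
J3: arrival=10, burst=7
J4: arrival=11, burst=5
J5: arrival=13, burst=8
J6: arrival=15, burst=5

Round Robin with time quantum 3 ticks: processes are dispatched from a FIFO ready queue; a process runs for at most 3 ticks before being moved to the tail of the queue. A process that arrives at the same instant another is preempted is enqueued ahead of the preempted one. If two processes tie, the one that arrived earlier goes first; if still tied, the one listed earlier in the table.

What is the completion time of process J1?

5

Timeline: | idle 0-3 | J1 3-5 | idle 5-6 | J2 6-12 | J3 12-15 | J4 15-18 | J2 18-21 | J5 21-24 | J6 24-27 | J3 27-30 | J4 30-32 | J2 32-33 | J5 33-36 | J6 36-38 | J3 38-39 | J5 39-41 |
Completion: J1=5  J2=33  J3=39  J4=32  J5=41  J6=38
Turnaround (C−A): J1=2  J2=27  J3=29  J4=21  J5=28  J6=23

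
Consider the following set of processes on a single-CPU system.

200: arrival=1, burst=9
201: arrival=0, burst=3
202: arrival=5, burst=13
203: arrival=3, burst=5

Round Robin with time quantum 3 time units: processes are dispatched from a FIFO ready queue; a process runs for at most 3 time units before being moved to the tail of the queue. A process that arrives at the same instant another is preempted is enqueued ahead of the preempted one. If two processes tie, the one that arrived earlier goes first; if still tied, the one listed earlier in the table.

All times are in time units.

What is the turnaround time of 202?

25

Timeline: | 201 0-3 | 200 3-6 | 203 6-9 | 202 9-12 | 200 12-15 | 203 15-17 | 202 17-20 | 200 20-23 | 202 23-30 |
Completion: 200=23  201=3  202=30  203=17
Turnaround(202) = completion − arrival = 30 − 5 = 25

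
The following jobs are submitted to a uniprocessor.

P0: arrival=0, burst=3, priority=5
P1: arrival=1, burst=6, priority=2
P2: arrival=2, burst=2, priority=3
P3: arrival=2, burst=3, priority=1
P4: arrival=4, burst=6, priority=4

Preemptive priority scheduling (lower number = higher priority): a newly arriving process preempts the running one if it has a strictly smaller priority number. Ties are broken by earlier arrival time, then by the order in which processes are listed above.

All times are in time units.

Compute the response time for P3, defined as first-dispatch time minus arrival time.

Gantt: | P0 0-1 | P1 1-2 | P3 2-5 | P1 5-10 | P2 10-12 | P4 12-18 | P0 18-20 |
Completion: P0=20  P1=10  P2=12  P3=5  P4=18
Turnaround (C−A): P0=20  P1=9  P2=10  P3=3  P4=14
Response(P3) = first start − arrival = 2 − 2 = 0

0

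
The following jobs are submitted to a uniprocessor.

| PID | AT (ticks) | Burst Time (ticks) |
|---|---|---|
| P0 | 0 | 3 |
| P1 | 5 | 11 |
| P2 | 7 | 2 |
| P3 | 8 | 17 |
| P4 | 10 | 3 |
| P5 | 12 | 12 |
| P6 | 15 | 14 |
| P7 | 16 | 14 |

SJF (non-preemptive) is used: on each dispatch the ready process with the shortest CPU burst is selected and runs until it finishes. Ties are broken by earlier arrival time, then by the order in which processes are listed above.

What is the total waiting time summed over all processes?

Gantt: | P0 0-3 | idle 3-5 | P1 5-16 | P2 16-18 | P4 18-21 | P5 21-33 | P6 33-47 | P7 47-61 | P3 61-78 |
Completion: P0=3  P1=16  P2=18  P3=78  P4=21  P5=33  P6=47  P7=61
Waiting = turnaround − burst: P0=0, P1=0, P2=9, P3=53, P4=8, P5=9, P6=18, P7=31
Total waiting = 0 + 0 + 9 + 53 + 8 + 9 + 18 + 31 = 128

128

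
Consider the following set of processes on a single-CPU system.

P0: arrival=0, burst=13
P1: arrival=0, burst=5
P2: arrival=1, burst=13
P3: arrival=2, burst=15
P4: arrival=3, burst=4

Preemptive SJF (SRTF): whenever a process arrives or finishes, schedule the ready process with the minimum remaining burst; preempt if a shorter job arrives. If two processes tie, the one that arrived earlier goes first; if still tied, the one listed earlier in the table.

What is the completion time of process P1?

5

Schedule: | P1 0-5 | P4 5-9 | P0 9-22 | P2 22-35 | P3 35-50 |
Completion: P0=22  P1=5  P2=35  P3=50  P4=9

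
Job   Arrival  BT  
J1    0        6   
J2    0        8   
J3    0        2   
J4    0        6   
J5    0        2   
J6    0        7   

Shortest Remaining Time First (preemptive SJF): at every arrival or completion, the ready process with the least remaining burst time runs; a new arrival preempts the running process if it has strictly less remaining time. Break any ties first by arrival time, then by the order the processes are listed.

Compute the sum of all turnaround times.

86

Gantt: | J3 0-2 | J5 2-4 | J1 4-10 | J4 10-16 | J6 16-23 | J2 23-31 |
Completion: J1=10  J2=31  J3=2  J4=16  J5=4  J6=23
Turnaround = completion − arrival: J1=10, J2=31, J3=2, J4=16, J5=4, J6=23
Total turnaround = 10 + 31 + 2 + 16 + 4 + 23 = 86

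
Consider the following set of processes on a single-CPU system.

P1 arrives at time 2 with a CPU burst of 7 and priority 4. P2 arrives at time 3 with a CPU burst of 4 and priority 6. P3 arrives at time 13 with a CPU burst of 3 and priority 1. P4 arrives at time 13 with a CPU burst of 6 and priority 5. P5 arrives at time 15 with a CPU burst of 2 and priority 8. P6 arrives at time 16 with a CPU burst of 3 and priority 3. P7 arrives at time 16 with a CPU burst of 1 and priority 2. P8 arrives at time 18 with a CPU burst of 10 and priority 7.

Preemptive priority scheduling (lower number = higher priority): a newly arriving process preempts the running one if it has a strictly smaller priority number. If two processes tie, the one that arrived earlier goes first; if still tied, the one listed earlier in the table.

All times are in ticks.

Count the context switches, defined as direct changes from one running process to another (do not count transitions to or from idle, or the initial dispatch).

7

Gantt: | idle 0-2 | P1 2-9 | P2 9-13 | P3 13-16 | P7 16-17 | P6 17-20 | P4 20-26 | P8 26-36 | P5 36-38 |
Completion: P1=9  P2=13  P3=16  P4=26  P5=38  P6=20  P7=17  P8=36
Turnaround (C−A): P1=7  P2=10  P3=3  P4=13  P5=23  P6=4  P7=1  P8=18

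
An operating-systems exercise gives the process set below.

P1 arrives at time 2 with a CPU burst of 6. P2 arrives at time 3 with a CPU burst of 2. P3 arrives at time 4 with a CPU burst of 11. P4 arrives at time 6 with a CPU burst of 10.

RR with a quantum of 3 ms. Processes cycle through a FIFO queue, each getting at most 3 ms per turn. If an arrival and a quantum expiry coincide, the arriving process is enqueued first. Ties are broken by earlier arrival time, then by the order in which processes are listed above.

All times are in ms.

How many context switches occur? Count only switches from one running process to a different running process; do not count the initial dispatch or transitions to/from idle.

Schedule: | idle 0-2 | P1 2-5 | P2 5-7 | P3 7-10 | P1 10-13 | P4 13-16 | P3 16-19 | P4 19-22 | P3 22-25 | P4 25-28 | P3 28-30 | P4 30-31 |
Completion: P1=13  P2=7  P3=30  P4=31

10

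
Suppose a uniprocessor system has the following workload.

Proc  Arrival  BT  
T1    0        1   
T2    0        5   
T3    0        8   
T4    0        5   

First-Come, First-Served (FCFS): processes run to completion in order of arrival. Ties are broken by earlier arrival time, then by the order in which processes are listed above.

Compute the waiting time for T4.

14

Timeline: | T1 0-1 | T2 1-6 | T3 6-14 | T4 14-19 |
Completion: T1=1  T2=6  T3=14  T4=19
Turnaround (C−A): T1=1  T2=6  T3=14  T4=19
Waiting(T4) = turnaround − burst = 19 − 5 = 14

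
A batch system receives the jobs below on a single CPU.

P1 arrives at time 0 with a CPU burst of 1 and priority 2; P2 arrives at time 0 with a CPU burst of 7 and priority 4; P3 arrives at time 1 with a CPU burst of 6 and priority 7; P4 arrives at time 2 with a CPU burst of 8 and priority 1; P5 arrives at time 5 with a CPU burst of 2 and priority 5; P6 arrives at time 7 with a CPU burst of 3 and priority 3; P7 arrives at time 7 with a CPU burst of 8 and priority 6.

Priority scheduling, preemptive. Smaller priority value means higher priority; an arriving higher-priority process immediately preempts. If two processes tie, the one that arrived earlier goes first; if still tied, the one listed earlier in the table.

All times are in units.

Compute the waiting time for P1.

Schedule: | P1 0-1 | P2 1-2 | P4 2-10 | P6 10-13 | P2 13-19 | P5 19-21 | P7 21-29 | P3 29-35 |
Completion: P1=1  P2=19  P3=35  P4=10  P5=21  P6=13  P7=29
Turnaround (C−A): P1=1  P2=19  P3=34  P4=8  P5=16  P6=6  P7=22
Waiting(P1) = turnaround − burst = 1 − 1 = 0

0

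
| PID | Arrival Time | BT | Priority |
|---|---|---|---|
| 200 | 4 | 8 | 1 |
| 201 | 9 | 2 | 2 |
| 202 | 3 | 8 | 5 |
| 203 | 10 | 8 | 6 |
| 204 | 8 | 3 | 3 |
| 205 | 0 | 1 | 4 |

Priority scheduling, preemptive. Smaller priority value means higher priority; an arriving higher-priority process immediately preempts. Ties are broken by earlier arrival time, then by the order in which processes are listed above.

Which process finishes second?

200

Schedule: | 205 0-1 | idle 1-3 | 202 3-4 | 200 4-12 | 201 12-14 | 204 14-17 | 202 17-24 | 203 24-32 |
Completion: 200=12  201=14  202=24  203=32  204=17  205=1
Finish order: 205 → 200 → 201 → 204 → 202 → 203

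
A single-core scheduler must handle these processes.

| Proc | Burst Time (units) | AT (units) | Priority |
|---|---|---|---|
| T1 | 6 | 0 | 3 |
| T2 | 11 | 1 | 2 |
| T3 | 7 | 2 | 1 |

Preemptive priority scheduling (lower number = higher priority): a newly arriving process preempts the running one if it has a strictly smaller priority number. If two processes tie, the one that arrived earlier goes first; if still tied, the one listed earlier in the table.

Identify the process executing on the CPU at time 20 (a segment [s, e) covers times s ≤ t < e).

T1

Timeline: | T1 0-1 | T2 1-2 | T3 2-9 | T2 9-19 | T1 19-24 |
Completion: T1=24  T2=19  T3=9
Turnaround (C−A): T1=24  T2=18  T3=7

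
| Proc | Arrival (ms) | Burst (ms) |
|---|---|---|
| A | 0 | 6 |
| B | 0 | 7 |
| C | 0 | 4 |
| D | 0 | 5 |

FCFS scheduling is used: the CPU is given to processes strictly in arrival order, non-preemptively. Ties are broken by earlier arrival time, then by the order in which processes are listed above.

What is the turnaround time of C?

17

Timeline: | A 0-6 | B 6-13 | C 13-17 | D 17-22 |
Completion: A=6  B=13  C=17  D=22
Turnaround (C−A): A=6  B=13  C=17  D=22
Turnaround(C) = completion − arrival = 17 − 0 = 17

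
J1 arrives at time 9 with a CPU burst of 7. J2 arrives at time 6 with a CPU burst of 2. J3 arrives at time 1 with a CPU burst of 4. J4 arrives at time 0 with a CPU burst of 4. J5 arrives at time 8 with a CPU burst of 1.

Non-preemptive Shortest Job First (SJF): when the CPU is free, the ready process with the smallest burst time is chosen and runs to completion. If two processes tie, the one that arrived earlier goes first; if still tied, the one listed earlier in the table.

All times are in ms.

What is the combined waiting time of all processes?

8

Timeline: | J4 0-4 | J3 4-8 | J5 8-9 | J2 9-11 | J1 11-18 |
Completion: J1=18  J2=11  J3=8  J4=4  J5=9
Waiting = turnaround − burst: J1=2, J2=3, J3=3, J4=0, J5=0
Total waiting = 2 + 3 + 3 + 0 + 0 = 8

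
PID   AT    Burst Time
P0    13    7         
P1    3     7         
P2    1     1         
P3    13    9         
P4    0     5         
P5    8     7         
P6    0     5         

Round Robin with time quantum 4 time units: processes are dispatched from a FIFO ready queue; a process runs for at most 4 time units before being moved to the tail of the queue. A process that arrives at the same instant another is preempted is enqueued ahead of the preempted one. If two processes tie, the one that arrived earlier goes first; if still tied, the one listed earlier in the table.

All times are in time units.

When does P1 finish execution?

30

Timeline: | P4 0-4 | P6 4-8 | P2 8-9 | P1 9-13 | P4 13-14 | P5 14-18 | P6 18-19 | P0 19-23 | P3 23-27 | P1 27-30 | P5 30-33 | P0 33-36 | P3 36-41 |
Completion: P0=36  P1=30  P2=9  P3=41  P4=14  P5=33  P6=19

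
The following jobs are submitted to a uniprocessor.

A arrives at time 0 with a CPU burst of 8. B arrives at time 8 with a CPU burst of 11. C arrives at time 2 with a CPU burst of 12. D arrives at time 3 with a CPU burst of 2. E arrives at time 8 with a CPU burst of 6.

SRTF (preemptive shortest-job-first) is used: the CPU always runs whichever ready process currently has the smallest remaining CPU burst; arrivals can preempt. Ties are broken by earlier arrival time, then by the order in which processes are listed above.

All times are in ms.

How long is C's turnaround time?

Gantt: | A 0-3 | D 3-5 | A 5-10 | E 10-16 | B 16-27 | C 27-39 |
Completion: A=10  B=27  C=39  D=5  E=16
Turnaround (C−A): A=10  B=19  C=37  D=2  E=8
Turnaround(C) = completion − arrival = 39 − 2 = 37

37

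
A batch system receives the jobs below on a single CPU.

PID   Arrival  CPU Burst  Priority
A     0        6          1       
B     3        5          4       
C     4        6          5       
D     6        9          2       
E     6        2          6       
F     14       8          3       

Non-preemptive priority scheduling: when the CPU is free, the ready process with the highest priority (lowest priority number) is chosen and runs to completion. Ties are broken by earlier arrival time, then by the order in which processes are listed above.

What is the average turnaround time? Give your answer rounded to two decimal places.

Timeline: | A 0-6 | D 6-15 | F 15-23 | B 23-28 | C 28-34 | E 34-36 |
Completion: A=6  B=28  C=34  D=15  E=36  F=23
Turnaround (C−A): A=6  B=25  C=30  D=9  E=30  F=9
Turnaround times: A=6, B=25, C=30, D=9, E=30, F=9
Average turnaround = (6+25+30+9+30+9) / 6 = 109/6 = 18.17

18.17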